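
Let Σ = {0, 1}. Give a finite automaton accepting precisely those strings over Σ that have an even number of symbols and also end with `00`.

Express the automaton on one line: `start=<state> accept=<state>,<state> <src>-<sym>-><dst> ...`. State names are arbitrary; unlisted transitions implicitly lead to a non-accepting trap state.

Run two small machines in parallel and take their product. The first has 2 states tracking the input length modulo 2; the second has 3 states tracking how much of the suffix `00` has currently been matched. A product state is a pair (one from each), accepting exactly when both do. Equivalent product states are then merged.
        0   1  
>  S0   S1  S2 
   S1   S3  S0 
   S2   S0  S0 
 * S3   S1  S2 
(> = start, * = accepting)

start=S0 accept=S3 S0-0->S1 S0-1->S2 S1-0->S3 S1-1->S0 S2-0->S0 S2-1->S0 S3-0->S1 S3-1->S2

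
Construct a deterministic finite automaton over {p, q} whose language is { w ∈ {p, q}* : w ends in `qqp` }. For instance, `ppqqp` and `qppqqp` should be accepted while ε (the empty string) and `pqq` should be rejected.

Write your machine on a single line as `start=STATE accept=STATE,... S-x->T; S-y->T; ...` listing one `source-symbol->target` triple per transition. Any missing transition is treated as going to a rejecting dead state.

start=S0; accept=S3; S0-p->S0; S0-q->S1; S1-p->S0; S1-q->S2; S2-p->S3; S2-q->S2; S3-p->S0; S3-q->S1

Remember how much of `qqp` the current input suffix matches. State S0 means no match yet; S1 means the last symbol is `q`; S2 means the last 2 symbols are `qq`; S3 means the last 3 symbols are `qqp`. Only S3 accepts. On a mismatch, fall back to the longest proper suffix that is still a prefix of `qqp`.
With 4 states:
        p   q  
>  S0   S0  S1 
   S1   S0  S2 
   S2   S3  S2 
 * S3   S0  S1 
(> = start, * = accepting)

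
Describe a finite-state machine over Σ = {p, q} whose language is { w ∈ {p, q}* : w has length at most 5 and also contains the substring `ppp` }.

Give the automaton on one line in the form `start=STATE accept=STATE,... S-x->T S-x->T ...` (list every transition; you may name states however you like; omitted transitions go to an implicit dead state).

Handle the two conditions separately and then intersect. One (7 states) tracks the input length, saturating at 6; the other (4 states) tracks whether and how much of `ppp` has been seen. Each combined state is a pair, one component from each; accept when both components accept. After merging equivalent states the machine shrinks.
A 13-state machine:
          p    q  
>  S0     S1   S2 
   S1     S3   S4 
   S2     S5   S4 
   S3     S6   S7 
   S4     S8   S7 
   S5     S9   S7 
 * S6    S10  S10 
   S7     S7   S7 
   S8    S11   S7 
   S9    S10   S7 
 * S10   S12  S12 
   S11   S12   S7 
 * S12    S7   S7 
(> = start, * = accepting)

start=S0 accept=S6,S10,S12 S0-p->S1 S0-q->S2 S1-p->S3 S1-q->S4 S2-p->S5 S2-q->S4 S3-p->S6 S3-q->S7 S4-p->S8 S4-q->S7 S5-p->S9 S5-q->S7 S6-p->S10 S6-q->S10 S7-p->S7 S7-q->S7 S8-p->S11 S8-q->S7 S9-p->S10 S9-q->S7 S10-p->S12 S10-q->S12 S11-p->S12 S11-q->S7 S12-p->S7 S12-q->S7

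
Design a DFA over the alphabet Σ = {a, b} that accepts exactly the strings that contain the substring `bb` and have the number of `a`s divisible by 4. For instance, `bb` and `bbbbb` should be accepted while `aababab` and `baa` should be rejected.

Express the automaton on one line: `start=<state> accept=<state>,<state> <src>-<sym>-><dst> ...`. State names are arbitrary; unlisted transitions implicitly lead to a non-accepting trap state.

start=q0 accept=q5 q0-a->q1 q0-b->q2 q1-a->q3 q1-b->q4 q2-a->q1 q2-b->q5 q3-a->q6 q3-b->q7 q4-a->q3 q4-b->q8 q5-a->q8 q5-b->q5 q6-a->q0 q6-b->q9 q7-a->q6 q7-b->q10 q8-a->q10 q8-b->q8 q9-a->q0 q9-b->q11 q10-a->q11 q10-b->q10 q11-a->q5 q11-b->q11

Handle the two conditions separately and then intersect. The first has 3 states tracking whether and how much of `bb` has been seen; the second has 4 states tracking the count of `a`s modulo 4. A product state is a pair (one from each), accepting exactly when both do.
With 12 states:
          a    b  
>  q0     q1   q2 
   q1     q3   q4 
   q2     q1   q5 
   q3     q6   q7 
   q4     q3   q8 
 * q5     q8   q5 
   q6     q0   q9 
   q7     q6  q10 
   q8    q10   q8 
   q9     q0  q11 
   q10   q11  q10 
   q11    q5  q11 
(> = start, * = accepting)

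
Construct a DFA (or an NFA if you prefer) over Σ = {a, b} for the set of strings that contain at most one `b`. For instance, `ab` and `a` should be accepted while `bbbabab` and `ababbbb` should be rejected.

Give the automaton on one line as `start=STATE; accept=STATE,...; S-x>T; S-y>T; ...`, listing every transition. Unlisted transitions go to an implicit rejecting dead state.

Only the number of `b`s matters, and only up to 2. Make a chain q0 → q1 → q2 advanced by each `b` (with q2 absorbing); every other symbol self-loops. The accepting set is {q0, q1}.
        a   b  
>* q0   q0  q1 
 * q1   q1  q2 
   q2   q2  q2 
(> = start, * = accepting)

start=q0; accept=q0,q1; q0-a>q0; q0-b>q1; q1-a>q1; q1-b>q2; q2-a>q2; q2-b>q2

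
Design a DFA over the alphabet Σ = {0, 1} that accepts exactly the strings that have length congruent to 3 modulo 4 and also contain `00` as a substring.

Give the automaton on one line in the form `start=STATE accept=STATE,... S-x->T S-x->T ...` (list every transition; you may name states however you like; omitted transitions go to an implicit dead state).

start=S0 accept=S6 S0-0->S1 S0-1->S2 S1-0->S3 S1-1->S4 S2-0->S5 S2-1->S4 S3-0->S6 S3-1->S6 S4-0->S7 S4-1->S8 S5-0->S6 S5-1->S8 S6-0->S9 S6-1->S9 S7-0->S9 S7-1->S0 S8-0->S10 S8-1->S0 S9-0->S11 S9-1->S11 S10-0->S11 S10-1->S2 S11-0->S3 S11-1->S3

Run two small machines in parallel and take their product. The first has 4 states tracking the input length modulo 4; the second has 3 states tracking whether and how much of `00` has been seen. A product state is a pair (one from each), accepting exactly when both do.
12 states suffice.
          0    1  
>  S0     S1   S2 
   S1     S3   S4 
   S2     S5   S4 
   S3     S6   S6 
   S4     S7   S8 
   S5     S6   S8 
 * S6     S9   S9 
   S7     S9   S0 
   S8    S10   S0 
   S9    S11  S11 
   S10   S11   S2 
   S11    S3   S3 
(> = start, * = accepting)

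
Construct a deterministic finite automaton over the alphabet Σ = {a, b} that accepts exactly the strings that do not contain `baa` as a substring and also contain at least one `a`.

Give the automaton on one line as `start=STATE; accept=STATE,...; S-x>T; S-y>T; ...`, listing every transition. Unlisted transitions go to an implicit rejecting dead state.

start=q0; accept=q1,q3,q4,q5,q6,q7; q0-a>q1; q0-b>q2; q1-a>q3; q1-b>q4; q2-a>q5; q2-b>q2; q3-a>q3; q3-b>q6; q4-a>q7; q4-b>q4; q5-a>q8; q5-b>q4; q6-a>q7; q6-b>q6; q7-a>q8; q7-b>q6; q8-a>q8; q8-b>q8

Handle the two conditions separately and then intersect. The first has 4 states tracking partial matches of the forbidden pattern `baa`; the second has 3 states tracking the count of `a`s, saturating at 2. A product state is a pair (one from each), accepting exactly when both do.
        a   b  
>  q0   q1  q2 
 * q1   q3  q4 
   q2   q5  q2 
 * q3   q3  q6 
 * q4   q7  q4 
 * q5   q8  q4 
 * q6   q7  q6 
 * q7   q8  q6 
   q8   q8  q8 
(> = start, * = accepting)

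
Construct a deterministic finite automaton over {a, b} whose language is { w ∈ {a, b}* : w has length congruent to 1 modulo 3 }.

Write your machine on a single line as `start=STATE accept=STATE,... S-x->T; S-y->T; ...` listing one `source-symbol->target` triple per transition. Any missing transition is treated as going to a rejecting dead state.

Only the length mod 3 matters, so use a 3-cycle: from any state, every input symbol moves to the next state, wrapping s2 back to s0. Mark s1 accepting.
        a   b  
>  s0   s1  s1 
 * s1   s2  s2 
   s2   s0  s0 
(> = start, * = accepting)

start=s0; accept=s1; s0-a->s1; s0-b->s1; s1-a->s2; s1-b->s2; s2-a->s0; s2-b->s0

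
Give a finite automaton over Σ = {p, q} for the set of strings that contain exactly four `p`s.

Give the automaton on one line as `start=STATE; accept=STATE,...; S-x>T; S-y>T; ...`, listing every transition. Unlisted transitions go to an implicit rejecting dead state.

start=s0; accept=s4; s0-p>s1; s0-q>s0; s1-p>s2; s1-q>s1; s2-p>s3; s2-q>s2; s3-p>s4; s3-q>s3; s4-p>s5; s4-q>s4; s5-p>s5; s5-q>s5

Only the number of `p`s matters, and only up to 5. Make a chain s0 → s1 → s2 → s3 → s4 → s5 advanced by each `p` (with s5 absorbing); every other symbol self-loops. The accepting set is {s4}.
6 states suffice.
        p   q  
>  s0   s1  s0 
   s1   s2  s1 
   s2   s3  s2 
   s3   s4  s3 
 * s4   s5  s4 
   s5   s5  s5 
(> = start, * = accepting)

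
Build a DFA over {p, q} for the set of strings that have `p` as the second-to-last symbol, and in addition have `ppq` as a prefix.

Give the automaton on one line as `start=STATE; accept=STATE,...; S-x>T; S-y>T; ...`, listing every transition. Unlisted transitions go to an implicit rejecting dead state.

Build one automaton per condition and run them in lockstep. One (7 states) tracks the last 2 symbols read; the other (5 states) tracks whether the input so far still matches the prefix `ppq`. Each combined state is a pair, one component from each; accept when both components accept.
A 12-state machine:
          p    q  
>  s0     s1   s2 
   s1     s3   s4 
   s2     s5   s6 
   s3     s7   s8 
   s4     s5   s6 
   s5     s7   s4 
   s6     s5   s6 
   s7     s7   s4 
 * s8     s9  s10 
   s9    s11   s8 
   s10    s9  s10 
 * s11   s11   s8 
(> = start, * = accepting)

start=s0; accept=s8,s11; s0-p>s1; s0-q>s2; s1-p>s3; s1-q>s4; s2-p>s5; s2-q>s6; s3-p>s7; s3-q>s8; s4-p>s5; s4-q>s6; s5-p>s7; s5-q>s4; s6-p>s5; s6-q>s6; s7-p>s7; s7-q>s4; s8-p>s9; s8-q>s10; s9-p>s11; s9-q>s8; s10-p>s9; s10-q>s10; s11-p>s11; s11-q>s8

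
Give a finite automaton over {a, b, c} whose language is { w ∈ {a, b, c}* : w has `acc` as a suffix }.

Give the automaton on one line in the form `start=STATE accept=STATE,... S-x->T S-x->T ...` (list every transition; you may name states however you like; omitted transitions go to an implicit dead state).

Let each state record the length of the longest suffix of the input read so far that is also a prefix of `acc`. q1 means the last symbol is `a`; q2 means the last 2 symbols are `ac`; q3 means the last 3 symbols are `acc`. Accept only at q3, where the string currently ends in `acc`.
With 4 states:
        a   b   c  
>  q0   q1  q0  q0 
   q1   q1  q0  q2 
   q2   q1  q0  q3 
 * q3   q1  q0  q0 
(> = start, * = accepting)

start=q0 accept=q3 q0-a->q1 q0-b->q0 q0-c->q0 q1-a->q1 q1-b->q0 q1-c->q2 q2-a->q1 q2-b->q0 q2-c->q3 q3-a->q1 q3-b->q0 q3-c->q0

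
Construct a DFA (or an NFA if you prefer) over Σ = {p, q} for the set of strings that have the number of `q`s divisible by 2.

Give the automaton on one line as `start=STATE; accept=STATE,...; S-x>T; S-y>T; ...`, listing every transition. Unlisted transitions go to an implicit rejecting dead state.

Keep the running count of `q`s modulo 2: each `q` advances along the cycle A → B → A while other symbols loop. Accept at A.
With 2 states:
       p  q 
>* A   A  B 
   B   B  A 
(> = start, * = accepting)

start=A; accept=A; A-p>A; A-q>B; B-p>B; B-q>A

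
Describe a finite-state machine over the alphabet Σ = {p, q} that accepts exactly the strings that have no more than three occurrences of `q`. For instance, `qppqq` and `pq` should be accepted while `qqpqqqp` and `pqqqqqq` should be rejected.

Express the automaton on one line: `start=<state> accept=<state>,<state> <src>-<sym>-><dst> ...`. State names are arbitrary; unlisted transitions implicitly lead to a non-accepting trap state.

start=A accept=A,B,C,D A-p->A A-q->B B-p->B B-q->C C-p->C C-q->D D-p->D D-q->E E-p->E E-q->E

Only the number of `q`s matters, and only up to 4. Make a chain A → B → C → D → E advanced by each `q` (with E absorbing); every other symbol self-loops. The accepting set is {A, B, C, D}.
5 states suffice.
       p  q 
>* A   A  B 
 * B   B  C 
 * C   C  D 
 * D   D  E 
   E   E  E 
(> = start, * = accepting)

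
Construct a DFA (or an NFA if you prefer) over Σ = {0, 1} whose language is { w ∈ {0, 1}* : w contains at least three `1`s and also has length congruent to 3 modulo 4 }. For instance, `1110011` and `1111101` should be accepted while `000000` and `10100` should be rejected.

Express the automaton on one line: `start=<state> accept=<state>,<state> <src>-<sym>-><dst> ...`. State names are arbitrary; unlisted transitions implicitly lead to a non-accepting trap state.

Run two small machines in parallel and take their product. One (5 states) tracks the count of `1`s, saturating at 4; the other (4 states) tracks the input length modulo 4. Each combined state is a pair, one component from each; accept when both components accept.
       0  1 
>  A   B  C 
   B   D  E 
   C   E  F 
   D   G  H 
   E   H  I 
   F   I  J 
   G   A  K 
   H   K  L 
   I   L  M 
 * J   M  N 
   K   C  O 
   L   O  P 
   M   P  Q 
   N   Q  Q 
   O   F  R 
   P   R  S 
   Q   S  S 
   R   J  T 
   S   T  T 
 * T   N  N 
(> = start, * = accepting)

start=A accept=J,T A-0->B A-1->C B-0->D B-1->E C-0->E C-1->F D-0->G D-1->H E-0->H E-1->I F-0->I F-1->J G-0->A G-1->K H-0->K H-1->L I-0->L I-1->M J-0->M J-1->N K-0->C K-1->O L-0->O L-1->P M-0->P M-1->Q N-0->Q N-1->Q O-0->F O-1->R P-0->R P-1->S Q-0->S Q-1->S R-0->J R-1->T S-0->T S-1->T T-0->N T-1->N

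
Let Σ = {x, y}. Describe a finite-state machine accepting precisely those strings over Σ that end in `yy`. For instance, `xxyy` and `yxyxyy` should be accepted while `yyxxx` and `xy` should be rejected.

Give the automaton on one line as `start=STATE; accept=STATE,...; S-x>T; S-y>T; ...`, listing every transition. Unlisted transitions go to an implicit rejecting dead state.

start=S0; accept=S2; S0-x>S0; S0-y>S1; S1-x>S0; S1-y>S2; S2-x>S0; S2-y>S2

Remember how much of `yy` the current input suffix matches. State S0 means no match yet; S1 means the last symbol is `y`; S2 means the last 2 symbols are `yy`. Only S2 accepts. On a mismatch, fall back to the longest proper suffix that is still a prefix of `yy`.
        x   y  
>  S0   S0  S1 
   S1   S0  S2 
 * S2   S0  S2 
(> = start, * = accepting)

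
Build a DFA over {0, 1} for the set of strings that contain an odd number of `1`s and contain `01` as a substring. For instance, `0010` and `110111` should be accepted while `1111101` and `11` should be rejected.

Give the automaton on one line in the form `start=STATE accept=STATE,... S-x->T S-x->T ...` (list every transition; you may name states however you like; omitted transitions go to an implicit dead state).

Handle the two conditions separately and then intersect. One (2 states) tracks the count of `1`s modulo 2; the other (3 states) tracks whether and how much of `01` has been seen. Each combined state is a pair, one component from each; accept when both components accept. Minimizing collapses redundant product states.
5 states suffice.
        0   1  
>  q0   q1  q2 
   q1   q1  q3 
   q2   q4  q0 
 * q3   q3  q1 
   q4   q4  q1 
(> = start, * = accepting)

start=q0 accept=q3 q0-0->q1 q0-1->q2 q1-0->q1 q1-1->q3 q2-0->q4 q2-1->q0 q3-0->q3 q3-1->q1 q4-0->q4 q4-1->q1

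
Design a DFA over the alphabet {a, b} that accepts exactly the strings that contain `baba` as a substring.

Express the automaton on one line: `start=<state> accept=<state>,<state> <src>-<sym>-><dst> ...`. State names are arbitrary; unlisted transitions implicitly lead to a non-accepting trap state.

start=q0 accept=q4 q0-a->q0 q0-b->q1 q1-a->q2 q1-b->q1 q2-a->q0 q2-b->q3 q3-a->q4 q3-b->q1 q4-a->q4 q4-b->q4

States q0..q3 record the length of the longest prefix of `baba` that matches the current input suffix. Reaching q4 means `baba` has been seen, and we stay there forever. Accept from q4.
        a   b  
>  q0   q0  q1 
   q1   q2  q1 
   q2   q0  q3 
   q3   q4  q1 
 * q4   q4  q4 
(> = start, * = accepting)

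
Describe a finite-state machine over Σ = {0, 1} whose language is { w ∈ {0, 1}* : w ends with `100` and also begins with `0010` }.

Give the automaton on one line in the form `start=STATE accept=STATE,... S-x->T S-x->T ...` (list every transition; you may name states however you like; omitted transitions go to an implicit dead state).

start=q0 accept=q6 q0-0->q1 q0-1->q2 q1-0->q3 q1-1->q2 q2-0->q2 q2-1->q2 q3-0->q2 q3-1->q4 q4-0->q5 q4-1->q2 q5-0->q6 q5-1->q7 q6-0->q8 q6-1->q7 q7-0->q5 q7-1->q7 q8-0->q8 q8-1->q7

Run two small machines in parallel and take their product. The first has 4 states tracking how much of the suffix `100` has currently been matched; the second has 6 states tracking whether the input so far still matches the prefix `0010`. A product state is a pair (one from each), accepting exactly when both do. Minimizing collapses redundant product states.
A 9-state machine:
        0   1  
>  q0   q1  q2 
   q1   q3  q2 
   q2   q2  q2 
   q3   q2  q4 
   q4   q5  q2 
   q5   q6  q7 
 * q6   q8  q7 
   q7   q5  q7 
   q8   q8  q7 
(> = start, * = accepting)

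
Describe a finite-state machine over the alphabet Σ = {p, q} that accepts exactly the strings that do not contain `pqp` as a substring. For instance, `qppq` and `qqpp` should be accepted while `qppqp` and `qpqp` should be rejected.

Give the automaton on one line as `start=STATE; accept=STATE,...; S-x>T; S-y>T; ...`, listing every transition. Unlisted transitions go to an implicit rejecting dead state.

start=S0; accept=S0,S1,S2; S0-p>S1; S0-q>S0; S1-p>S1; S1-q>S2; S2-p>S3; S2-q>S0; S3-p>S3; S3-q>S3

This is the complement of 'contains `pqp`'. Use the same substring-matching states — S0 through S3 holding how much of `pqp` has just been matched — but flip the accepting set: everything except the trap S3 accepts.
4 states suffice.
        p   q  
>* S0   S1  S0 
 * S1   S1  S2 
 * S2   S3  S0 
   S3   S3  S3 
(> = start, * = accepting)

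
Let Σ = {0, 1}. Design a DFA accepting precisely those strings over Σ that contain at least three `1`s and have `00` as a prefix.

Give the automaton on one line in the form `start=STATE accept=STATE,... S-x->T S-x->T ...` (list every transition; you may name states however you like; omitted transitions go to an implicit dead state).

start=s0 accept=s6 s0-0->s1 s0-1->s2 s1-0->s3 s1-1->s2 s2-0->s2 s2-1->s2 s3-0->s3 s3-1->s4 s4-0->s4 s4-1->s5 s5-0->s5 s5-1->s6 s6-0->s6 s6-1->s6

Run two small machines in parallel and take their product. The first has 5 states tracking the count of `1`s, saturating at 4; the second has 4 states tracking whether the input so far still matches the prefix `00`. A product state is a pair (one from each), accepting exactly when both do. Equivalent product states are then merged.
A 7-state machine:
        0   1  
>  s0   s1  s2 
   s1   s3  s2 
   s2   s2  s2 
   s3   s3  s4 
   s4   s4  s5 
   s5   s5  s6 
 * s6   s6  s6 
(> = start, * = accepting)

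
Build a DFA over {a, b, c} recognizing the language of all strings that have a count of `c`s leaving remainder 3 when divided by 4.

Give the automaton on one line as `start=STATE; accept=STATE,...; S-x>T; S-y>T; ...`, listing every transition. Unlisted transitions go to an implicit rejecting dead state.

start=s0; accept=s3; s0-a>s0; s0-b>s0; s0-c>s1; s1-a>s1; s1-b>s1; s1-c>s2; s2-a>s2; s2-b>s2; s2-c>s3; s3-a>s3; s3-b>s3; s3-c>s0

Keep the running count of `c`s modulo 4: each `c` advances along the cycle s0 → s1 → s2 → s3 → s0 while other symbols loop. Accept at s3.
A 4-state machine:
        a   b   c  
>  s0   s0  s0  s1 
   s1   s1  s1  s2 
   s2   s2  s2  s3 
 * s3   s3  s3  s0 
(> = start, * = accepting)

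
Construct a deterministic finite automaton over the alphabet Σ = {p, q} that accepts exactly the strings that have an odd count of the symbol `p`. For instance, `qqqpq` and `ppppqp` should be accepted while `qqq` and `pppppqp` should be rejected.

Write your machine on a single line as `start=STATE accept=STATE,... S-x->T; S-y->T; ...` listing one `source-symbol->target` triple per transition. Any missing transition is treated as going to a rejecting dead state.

The only thing that matters is how many `p`s have appeared, reduced mod 2. Use one state per residue: s0 for 0, …, s1 for 1. Reading `p` moves to the next residue; anything else stays put. s1 is accepting.
A 2-state machine:
        p   q  
>  s0   s1  s0 
 * s1   s0  s1 
(> = start, * = accepting)

start=s0; accept=s1; s0-p->s1; s0-q->s0; s1-p->s0; s1-q->s1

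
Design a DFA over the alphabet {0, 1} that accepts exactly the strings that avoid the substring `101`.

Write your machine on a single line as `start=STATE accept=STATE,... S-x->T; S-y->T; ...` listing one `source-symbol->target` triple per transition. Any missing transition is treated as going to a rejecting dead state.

This is the complement of 'contains `101`'. Use the same substring-matching states — q0 through q3 holding how much of `101` has just been matched — but flip the accepting set: everything except the trap q3 accepts.
With 4 states:
        0   1  
>* q0   q0  q1 
 * q1   q2  q1 
 * q2   q0  q3 
   q3   q3  q3 
(> = start, * = accepting)

start=q0; accept=q0,q1,q2; q0-0->q0; q0-1->q1; q1-0->q2; q1-1->q1; q2-0->q0; q2-1->q3; q3-0->q3; q3-1->q3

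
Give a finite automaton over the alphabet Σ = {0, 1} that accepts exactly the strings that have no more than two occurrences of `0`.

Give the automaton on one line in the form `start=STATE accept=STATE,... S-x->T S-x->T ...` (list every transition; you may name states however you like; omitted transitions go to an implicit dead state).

Only the number of `0`s matters, and only up to 3. Make a chain A → B → C → D advanced by each `0` (with D absorbing); every other symbol self-loops. The accepting set is {A, B, C}.
With 4 states:
       0  1 
>* A   B  A 
 * B   C  B 
 * C   D  C 
   D   D  D 
(> = start, * = accepting)

start=A accept=A,B,C A-0->B A-1->A B-0->C B-1->B C-0->D C-1->C D-0->D D-1->D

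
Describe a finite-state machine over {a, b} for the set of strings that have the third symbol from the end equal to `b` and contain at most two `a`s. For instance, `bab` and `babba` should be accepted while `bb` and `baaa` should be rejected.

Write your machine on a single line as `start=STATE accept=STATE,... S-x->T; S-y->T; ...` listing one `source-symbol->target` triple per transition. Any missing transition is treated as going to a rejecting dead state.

Build one automaton per condition and run them in lockstep. The first has 15 states tracking the last 3 symbols read; the second has 4 states tracking the count of `a`s, saturating at 3. A product state is a pair (one from each), accepting exactly when both do. Equivalent product states are then merged.
20 states suffice.
          a    b  
>  s0     s1   s2 
   s1     s3   s4 
   s2     s5   s6 
   s3     s7   s8 
   s4     s9  s10 
   s5    s11  s12 
   s6    s13  s14 
   s7     s7   s7 
   s8     s7  s15 
   s9     s7  s16 
   s10   s17  s18 
 * s11    s7   s8 
 * s12    s9  s10 
 * s13   s11  s12 
 * s14   s13  s14 
   s15    s7  s19 
 * s16    s7  s15 
 * s17    s7  s16 
 * s18   s17  s18 
 * s19    s7  s19 
(> = start, * = accepting)

start=s0; accept=s11,s12,s13,s14,s16,s17,s18,s19; s0-a->s1; s0-b->s2; s1-a->s3; s1-b->s4; s2-a->s5; s2-b->s6; s3-a->s7; s3-b->s8; s4-a->s9; s4-b->s10; s5-a->s11; s5-b->s12; s6-a->s13; s6-b->s14; s7-a->s7; s7-b->s7; s8-a->s7; s8-b->s15; s9-a->s7; s9-b->s16; s10-a->s17; s10-b->s18; s11-a->s7; s11-b->s8; s12-a->s9; s12-b->s10; s13-a->s11; s13-b->s12; s14-a->s13; s14-b->s14; s15-a->s7; s15-b->s19; s16-a->s7; s16-b->s15; s17-a->s7; s17-b->s16; s18-a->s17; s18-b->s18; s19-a->s7; s19-b->s19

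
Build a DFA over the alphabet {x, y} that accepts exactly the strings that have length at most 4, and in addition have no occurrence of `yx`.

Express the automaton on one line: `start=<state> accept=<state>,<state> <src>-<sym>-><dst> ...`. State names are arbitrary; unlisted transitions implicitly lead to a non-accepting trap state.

Build one automaton per condition and run them in lockstep. One (6 states) tracks the input length, saturating at 5; the other (3 states) tracks partial matches of the forbidden pattern `yx`. Each combined state is a pair, one component from each; accept when both components accept.
          x    y  
>* S0     S1   S2 
 * S1     S3   S4 
 * S2     S5   S4 
 * S3     S6   S7 
 * S4     S8   S7 
   S5     S8   S8 
 * S6     S9  S10 
 * S7    S11  S10 
   S8    S11  S11 
 * S9    S12  S13 
 * S10   S14  S13 
   S11   S14  S14 
   S12   S12  S13 
   S13   S14  S13 
   S14   S14  S14 
(> = start, * = accepting)

start=S0 accept=S0,S1,S2,S3,S4,S6,S7,S9,S10 S0-x->S1 S0-y->S2 S1-x->S3 S1-y->S4 S2-x->S5 S2-y->S4 S3-x->S6 S3-y->S7 S4-x->S8 S4-y->S7 S5-x->S8 S5-y->S8 S6-x->S9 S6-y->S10 S7-x->S11 S7-y->S10 S8-x->S11 S8-y->S11 S9-x->S12 S9-y->S13 S10-x->S14 S10-y->S13 S11-x->S14 S11-y->S14 S12-x->S12 S12-y->S13 S13-x->S14 S13-y->S13 S14-x->S14 S14-y->S14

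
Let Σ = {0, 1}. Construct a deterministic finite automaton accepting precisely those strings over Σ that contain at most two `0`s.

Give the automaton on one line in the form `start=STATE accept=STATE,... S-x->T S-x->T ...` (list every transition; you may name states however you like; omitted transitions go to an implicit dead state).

start=q0 accept=q0,q1,q2 q0-0->q1 q0-1->q0 q1-0->q2 q1-1->q1 q2-0->q3 q2-1->q2 q3-0->q3 q3-1->q3

Count `0`s, saturating at 3: states q0 through q2 mean 0 through 2 `0`s seen; q3 means more than 2. Each `0` increments (capped at q3); other symbols loop. Accept from {q0, q1, q2}.
A 4-state machine:
        0   1  
>* q0   q1  q0 
 * q1   q2  q1 
 * q2   q3  q2 
   q3   q3  q3 
(> = start, * = accepting)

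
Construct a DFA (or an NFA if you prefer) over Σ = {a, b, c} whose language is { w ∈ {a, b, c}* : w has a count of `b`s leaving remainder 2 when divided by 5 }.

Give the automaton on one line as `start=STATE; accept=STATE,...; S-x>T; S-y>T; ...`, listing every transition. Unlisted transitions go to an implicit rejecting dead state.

start=q0; accept=q2; q0-a>q0; q0-b>q1; q0-c>q0; q1-a>q1; q1-b>q2; q1-c>q1; q2-a>q2; q2-b>q3; q2-c>q2; q3-a>q3; q3-b>q4; q3-c>q3; q4-a>q4; q4-b>q0; q4-c>q4

Keep the running count of `b`s modulo 5: each `b` advances along the cycle q0 → q1 → q2 → q3 → q4 → q0 while other symbols loop. Accept at q2.
        a   b   c  
>  q0   q0  q1  q0 
   q1   q1  q2  q1 
 * q2   q2  q3  q2 
   q3   q3  q4  q3 
   q4   q4  q0  q4 
(> = start, * = accepting)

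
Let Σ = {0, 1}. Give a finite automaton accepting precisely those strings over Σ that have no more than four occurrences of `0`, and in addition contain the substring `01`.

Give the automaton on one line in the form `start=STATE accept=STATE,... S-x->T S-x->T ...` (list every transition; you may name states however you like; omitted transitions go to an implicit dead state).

Build one automaton per condition and run them in lockstep. One (6 states) tracks the count of `0`s, saturating at 5; the other (3 states) tracks whether and how much of `01` has been seen. Each combined state is a pair, one component from each; accept when both components accept.
11 states suffice.
          0    1  
>  s0     s1   s0 
   s1     s2   s3 
   s2     s4   s5 
 * s3     s5   s3 
   s4     s6   s7 
 * s5     s7   s5 
   s6     s8   s9 
 * s7     s9   s7 
   s8     s8  s10 
 * s9    s10   s9 
   s10   s10  s10 
(> = start, * = accepting)

start=s0 accept=s3,s5,s7,s9 s0-0->s1 s0-1->s0 s1-0->s2 s1-1->s3 s2-0->s4 s2-1->s5 s3-0->s5 s3-1->s3 s4-0->s6 s4-1->s7 s5-0->s7 s5-1->s5 s6-0->s8 s6-1->s9 s7-0->s9 s7-1->s7 s8-0->s8 s8-1->s10 s9-0->s10 s9-1->s9 s10-0->s10 s10-1->s10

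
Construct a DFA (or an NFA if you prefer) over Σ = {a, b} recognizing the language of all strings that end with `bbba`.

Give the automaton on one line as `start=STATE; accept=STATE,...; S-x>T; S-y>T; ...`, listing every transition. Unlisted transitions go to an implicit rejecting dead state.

start=q0; accept=q4; q0-a>q0; q0-b>q1; q1-a>q0; q1-b>q2; q2-a>q0; q2-b>q3; q3-a>q4; q3-b>q3; q4-a>q0; q4-b>q1

Let each state record the length of the longest suffix of the input read so far that is also a prefix of `bbba`. q1 means the last symbol is `b`; q2 means the last 2 symbols are `bb`; q3 means the last 3 symbols are `bbb`; q4 means the last 4 symbols are `bbba`. Accept only at q4, where the string currently ends in `bbba`.
With 5 states:
        a   b  
>  q0   q0  q1 
   q1   q0  q2 
   q2   q0  q3 
   q3   q4  q3 
 * q4   q0  q1 
(> = start, * = accepting)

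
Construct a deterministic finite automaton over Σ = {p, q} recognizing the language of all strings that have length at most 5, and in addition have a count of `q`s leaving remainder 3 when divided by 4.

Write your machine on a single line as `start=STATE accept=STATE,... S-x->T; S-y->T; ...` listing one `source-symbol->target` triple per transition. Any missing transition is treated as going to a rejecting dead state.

Run two small machines in parallel and take their product. The first has 7 states tracking the input length, saturating at 6; the second has 4 states tracking the count of `q`s modulo 4. A product state is a pair (one from each), accepting exactly when both do. Minimizing collapses redundant product states.
          p    q  
>  S0     S1   S2 
   S1     S3   S4 
   S2     S4   S5 
   S3     S6   S7 
   S4     S7   S8 
   S5     S8   S9 
   S6     S6   S6 
   S7     S6  S10 
   S8    S10  S11 
 * S9    S11   S6 
   S10    S6  S12 
 * S11   S12   S6 
 * S12    S6   S6 
(> = start, * = accepting)

start=S0; accept=S9,S11,S12; S0-p->S1; S0-q->S2; S1-p->S3; S1-q->S4; S2-p->S4; S2-q->S5; S3-p->S6; S3-q->S7; S4-p->S7; S4-q->S8; S5-p->S8; S5-q->S9; S6-p->S6; S6-q->S6; S7-p->S6; S7-q->S10; S8-p->S10; S8-q->S11; S9-p->S11; S9-q->S6; S10-p->S6; S10-q->S12; S11-p->S12; S11-q->S6; S12-p->S6; S12-q->S6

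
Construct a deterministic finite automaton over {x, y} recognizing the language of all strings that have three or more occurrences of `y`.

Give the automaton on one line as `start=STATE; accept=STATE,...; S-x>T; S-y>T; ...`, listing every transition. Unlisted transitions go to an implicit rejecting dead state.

start=q0; accept=q3,q4; q0-x>q0; q0-y>q1; q1-x>q1; q1-y>q2; q2-x>q2; q2-y>q3; q3-x>q3; q3-y>q4; q4-x>q4; q4-y>q4

Count `y`s, saturating at 4: states q0 through q3 mean 0 through 3 `y`s seen; q4 means more than 3. Each `y` increments (capped at q4); other symbols loop. Accept from {q3, q4}.
A 5-state machine:
        x   y  
>  q0   q0  q1 
   q1   q1  q2 
   q2   q2  q3 
 * q3   q3  q4 
 * q4   q4  q4 
(> = start, * = accepting)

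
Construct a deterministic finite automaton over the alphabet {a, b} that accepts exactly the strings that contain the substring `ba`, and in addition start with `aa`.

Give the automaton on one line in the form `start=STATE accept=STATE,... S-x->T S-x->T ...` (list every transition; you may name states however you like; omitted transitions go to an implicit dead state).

start=q0 accept=q5 q0-a->q1 q0-b->q2 q1-a->q3 q1-b->q2 q2-a->q2 q2-b->q2 q3-a->q3 q3-b->q4 q4-a->q5 q4-b->q4 q5-a->q5 q5-b->q5

Build one automaton per condition and run them in lockstep. One (3 states) tracks whether and how much of `ba` has been seen; the other (4 states) tracks whether the input so far still matches the prefix `aa`. Each combined state is a pair, one component from each; accept when both components accept. After merging equivalent states the machine shrinks.
        a   b  
>  q0   q1  q2 
   q1   q3  q2 
   q2   q2  q2 
   q3   q3  q4 
   q4   q5  q4 
 * q5   q5  q5 
(> = start, * = accepting)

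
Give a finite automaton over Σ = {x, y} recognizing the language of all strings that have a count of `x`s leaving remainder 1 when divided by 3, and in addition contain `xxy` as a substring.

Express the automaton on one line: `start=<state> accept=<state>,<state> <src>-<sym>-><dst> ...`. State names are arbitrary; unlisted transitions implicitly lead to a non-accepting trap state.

Build one automaton per condition and run them in lockstep. The first has 3 states tracking the count of `x`s modulo 3; the second has 4 states tracking whether and how much of `xxy` has been seen. A product state is a pair (one from each), accepting exactly when both do.
With 12 states:
          x    y  
>  q0     q1   q0 
   q1     q2   q3 
   q2     q4   q5 
   q3     q6   q3 
   q4     q7   q8 
   q5     q8   q5 
   q6     q4   q9 
   q7     q2  q10 
   q8    q10   q8 
   q9    q11   q9 
 * q10    q5  q10 
   q11    q7   q0 
(> = start, * = accepting)

start=q0 accept=q10 q0-x->q1 q0-y->q0 q1-x->q2 q1-y->q3 q2-x->q4 q2-y->q5 q3-x->q6 q3-y->q3 q4-x->q7 q4-y->q8 q5-x->q8 q5-y->q5 q6-x->q4 q6-y->q9 q7-x->q2 q7-y->q10 q8-x->q10 q8-y->q8 q9-x->q11 q9-y->q9 q10-x->q5 q10-y->q10 q11-x->q7 q11-y->q0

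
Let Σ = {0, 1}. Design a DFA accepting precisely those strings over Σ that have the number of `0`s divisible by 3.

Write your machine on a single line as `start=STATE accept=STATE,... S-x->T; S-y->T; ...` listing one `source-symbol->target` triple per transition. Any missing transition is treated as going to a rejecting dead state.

start=q0; accept=q0; q0-0->q1; q0-1->q0; q1-0->q2; q1-1->q1; q2-0->q0; q2-1->q2

The only thing that matters is how many `0`s have appeared, reduced mod 3. Use one state per residue: q0 for 0, …, q2 for 2. Reading `0` moves to the next residue; anything else stays put. q0 is accepting.
A 3-state machine:
        0   1  
>* q0   q1  q0 
   q1   q2  q1 
   q2   q0  q2 
(> = start, * = accepting)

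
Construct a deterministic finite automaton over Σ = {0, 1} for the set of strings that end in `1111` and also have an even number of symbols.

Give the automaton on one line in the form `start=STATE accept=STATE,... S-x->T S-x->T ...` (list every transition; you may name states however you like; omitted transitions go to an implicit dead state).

Handle the two conditions separately and then intersect. The first has 5 states tracking how much of the suffix `1111` has currently been matched; the second has 2 states tracking the input length modulo 2. A product state is a pair (one from each), accepting exactly when both do. Minimizing collapses redundant product states.
With 6 states:
        0   1  
>  q0   q1  q2 
   q1   q0  q0 
   q2   q0  q3 
   q3   q1  q4 
   q4   q0  q5 
 * q5   q1  q4 
(> = start, * = accepting)

start=q0 accept=q5 q0-0->q1 q0-1->q2 q1-0->q0 q1-1->q0 q2-0->q0 q2-1->q3 q3-0->q1 q3-1->q4 q4-0->q0 q4-1->q5 q5-0->q1 q5-1->q4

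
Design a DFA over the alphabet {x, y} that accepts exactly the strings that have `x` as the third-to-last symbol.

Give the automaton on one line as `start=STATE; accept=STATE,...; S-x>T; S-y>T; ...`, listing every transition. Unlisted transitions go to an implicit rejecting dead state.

start=S0; accept=S7,S8,S9,S10; S0-x>S1; S0-y>S2; S1-x>S3; S1-y>S4; S2-x>S5; S2-y>S6; S3-x>S7; S3-y>S8; S4-x>S9; S4-y>S10; S5-x>S11; S5-y>S12; S6-x>S13; S6-y>S14; S7-x>S7; S7-y>S8; S8-x>S9; S8-y>S10; S9-x>S11; S9-y>S12; S10-x>S13; S10-y>S14; S11-x>S7; S11-y>S8; S12-x>S9; S12-y>S10; S13-x>S11; S13-y>S12; S14-x>S13; S14-y>S14

A DFA must remember the last 3 symbols (since which symbol is third-to-last isn't known until the input ends). Use one state per possible window of the last ≤3 symbols; accept from those whose window starts with `x`.
A 15-state machine:
          x    y  
>  S0     S1   S2 
   S1     S3   S4 
   S2     S5   S6 
   S3     S7   S8 
   S4     S9  S10 
   S5    S11  S12 
   S6    S13  S14 
 * S7     S7   S8 
 * S8     S9  S10 
 * S9    S11  S12 
 * S10   S13  S14 
   S11    S7   S8 
   S12    S9  S10 
   S13   S11  S12 
   S14   S13  S14 
(> = start, * = accepting)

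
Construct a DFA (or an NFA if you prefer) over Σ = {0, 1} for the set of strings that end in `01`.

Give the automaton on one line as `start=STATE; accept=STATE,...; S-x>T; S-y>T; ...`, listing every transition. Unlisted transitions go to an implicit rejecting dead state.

start=S0; accept=S2; S0-0>S1; S0-1>S0; S1-0>S1; S1-1>S2; S2-0>S1; S2-1>S0

Let each state record the length of the longest suffix of the input read so far that is also a prefix of `01`. S1 means the last symbol is `0`; S2 means the last 2 symbols are `01`. Accept only at S2, where the string currently ends in `01`.
        0   1  
>  S0   S1  S0 
   S1   S1  S2 
 * S2   S1  S0 
(> = start, * = accepting)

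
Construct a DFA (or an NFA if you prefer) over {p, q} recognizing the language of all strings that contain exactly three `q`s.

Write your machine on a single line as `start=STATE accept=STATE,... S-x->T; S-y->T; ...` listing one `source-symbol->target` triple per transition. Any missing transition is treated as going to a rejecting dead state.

start=A; accept=D; A-p->A; A-q->B; B-p->B; B-q->C; C-p->C; C-q->D; D-p->D; D-q->E; E-p->E; E-q->E

Only the number of `q`s matters, and only up to 4. Make a chain A → B → C → D → E advanced by each `q` (with E absorbing); every other symbol self-loops. The accepting set is {D}.
A 5-state machine:
       p  q 
>  A   A  B 
   B   B  C 
   C   C  D 
 * D   D  E 
   E   E  E 
(> = start, * = accepting)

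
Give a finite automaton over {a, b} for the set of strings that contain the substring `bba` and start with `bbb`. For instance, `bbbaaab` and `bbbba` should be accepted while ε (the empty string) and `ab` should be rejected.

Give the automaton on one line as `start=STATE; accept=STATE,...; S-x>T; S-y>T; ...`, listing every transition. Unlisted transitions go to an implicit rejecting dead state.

Run two small machines in parallel and take their product. One (4 states) tracks whether and how much of `bba` has been seen; the other (5 states) tracks whether the input so far still matches the prefix `bbb`. Each combined state is a pair, one component from each; accept when both components accept. Equivalent product states are then merged.
A 6-state machine:
        a   b  
>  q0   q1  q2 
   q1   q1  q1 
   q2   q1  q3 
   q3   q1  q4 
   q4   q5  q4 
 * q5   q5  q5 
(> = start, * = accepting)

start=q0; accept=q5; q0-a>q1; q0-b>q2; q1-a>q1; q1-b>q1; q2-a>q1; q2-b>q3; q3-a>q1; q3-b>q4; q4-a>q5; q4-b>q4; q5-a>q5; q5-b>q5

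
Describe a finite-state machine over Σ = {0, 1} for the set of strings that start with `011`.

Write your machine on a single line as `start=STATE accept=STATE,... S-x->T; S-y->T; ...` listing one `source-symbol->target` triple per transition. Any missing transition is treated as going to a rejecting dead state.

start=s0; accept=s3; s0-0->s1; s0-1->s4; s1-0->s4; s1-1->s2; s2-0->s4; s2-1->s3; s3-0->s3; s3-1->s3; s4-0->s4; s4-1->s4

Walk along `011` while the input agrees: from s0 take `0` to s1, and so on. Any deviation drops to the rejecting sink s4. Once s3 is reached the prefix is confirmed and every continuation is accepted.
5 states suffice.
        0   1  
>  s0   s1  s4 
   s1   s4  s2 
   s2   s4  s3 
 * s3   s3  s3 
   s4   s4  s4 
(> = start, * = accepting)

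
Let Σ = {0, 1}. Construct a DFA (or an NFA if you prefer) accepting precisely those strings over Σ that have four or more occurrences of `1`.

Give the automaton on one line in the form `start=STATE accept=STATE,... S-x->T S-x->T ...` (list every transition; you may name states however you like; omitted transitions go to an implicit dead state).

Count `1`s, saturating at 5: states q0 through q4 mean 0 through 4 `1`s seen; q5 means more than 4. Each `1` increments (capped at q5); other symbols loop. Accept from {q4, q5}.
6 states suffice.
        0   1  
>  q0   q0  q1 
   q1   q1  q2 
   q2   q2  q3 
   q3   q3  q4 
 * q4   q4  q5 
 * q5   q5  q5 
(> = start, * = accepting)

start=q0 accept=q4,q5 q0-0->q0 q0-1->q1 q1-0->q1 q1-1->q2 q2-0->q2 q2-1->q3 q3-0->q3 q3-1->q4 q4-0->q4 q4-1->q5 q5-0->q5 q5-1->q5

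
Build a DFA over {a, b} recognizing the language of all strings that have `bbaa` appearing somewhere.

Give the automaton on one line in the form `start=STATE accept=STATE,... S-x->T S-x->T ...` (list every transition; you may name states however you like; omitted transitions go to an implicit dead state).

start=q0 accept=q4 q0-a->q0 q0-b->q1 q1-a->q0 q1-b->q2 q2-a->q3 q2-b->q2 q3-a->q4 q3-b->q1 q4-a->q4 q4-b->q4

Track how much of `bbaa` has been matched so far: state q0 is no progress, q4 is the absorbing accept state reached once `bbaa` has occurred. Intermediate states record partial matches; on a mismatch, fall back to the longest reusable overlap.
5 states suffice.
        a   b  
>  q0   q0  q1 
   q1   q0  q2 
   q2   q3  q2 
   q3   q4  q1 
 * q4   q4  q4 
(> = start, * = accepting)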